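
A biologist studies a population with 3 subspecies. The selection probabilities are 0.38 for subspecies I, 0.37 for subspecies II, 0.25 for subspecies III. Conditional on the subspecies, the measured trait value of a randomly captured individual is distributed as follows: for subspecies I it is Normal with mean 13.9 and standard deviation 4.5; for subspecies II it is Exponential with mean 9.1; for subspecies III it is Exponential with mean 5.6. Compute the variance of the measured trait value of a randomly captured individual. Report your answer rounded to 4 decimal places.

Per component, I: μ=13.9, E[X²]=213.46; II: μ=9.1, E[X²]=165.62; III: μ=5.6, E[X²]=62.72.
E[X] = 0.38·13.9 + 0.37·9.1 + 0.25·5.6 = 10.049.
E[X²] = 0.38·213.46 + 0.37·165.62 + 0.25·62.72 = 158.074.
Var(X) = E[X²] − (E[X])² = 158.074 − 100.982 = 57.0918.

57.0918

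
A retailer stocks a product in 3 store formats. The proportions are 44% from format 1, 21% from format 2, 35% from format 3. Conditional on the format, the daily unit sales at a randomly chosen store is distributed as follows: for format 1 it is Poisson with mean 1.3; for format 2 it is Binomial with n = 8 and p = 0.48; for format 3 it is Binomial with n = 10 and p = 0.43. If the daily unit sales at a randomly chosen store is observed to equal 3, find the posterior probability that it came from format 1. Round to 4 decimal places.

0.2768

Likelihoods P(X=3 | ·): 1: 0.0997921; 2: 0.235466; 3: 0.186514.
Posterior ∝ prior × likelihood. Numerator for 1: 0.44·0.0997921 = 0.0439085.
Normalizing constant: 0.44·0.0997921 + 0.21·0.235466 + 0.35·0.186514 = 0.158636.
P(1 | observation) = 0.0439085 / 0.158636 = 0.276787.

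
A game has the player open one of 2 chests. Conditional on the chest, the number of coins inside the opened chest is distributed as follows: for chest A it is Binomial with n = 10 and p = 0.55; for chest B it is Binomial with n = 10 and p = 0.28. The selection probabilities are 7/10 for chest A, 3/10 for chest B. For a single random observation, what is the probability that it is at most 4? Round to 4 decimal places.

0.4477

Conditional on each chest, P(X ≤ 4): A: 0.261563; B: 0.881883.
By total probability, P(X ≤ 4) = 0.7·0.261563 + 0.3·0.881883 = 0.447659.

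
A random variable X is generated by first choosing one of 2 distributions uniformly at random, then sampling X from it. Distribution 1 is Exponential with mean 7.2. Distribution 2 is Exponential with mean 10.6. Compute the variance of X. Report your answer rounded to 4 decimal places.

84.9900

Per component, 1: μ=7.2, E[X²]=103.68; 2: μ=10.6, E[X²]=224.72.
E[X] = 0.5·7.2 + 0.5·10.6 = 8.9.
E[X²] = 0.5·103.68 + 0.5·224.72 = 164.2.
Var(X) = E[X²] − (E[X])² = 164.2 − 79.21 = 84.99.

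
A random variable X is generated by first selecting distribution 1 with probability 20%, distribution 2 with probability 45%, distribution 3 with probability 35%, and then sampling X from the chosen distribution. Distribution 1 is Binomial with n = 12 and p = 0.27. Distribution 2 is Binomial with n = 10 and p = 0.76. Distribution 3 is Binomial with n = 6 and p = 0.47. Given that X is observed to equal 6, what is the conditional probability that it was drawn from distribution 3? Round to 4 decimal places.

Likelihoods P(X=6 | ·): 1: 0.0541741; 2: 0.13426; 3: 0.0107792.
Posterior ∝ prior × likelihood. Numerator for 3: 0.35·0.0107792 = 0.00377273.
Normalizing constant: 0.2·0.0541741 + 0.45·0.13426 + 0.35·0.0107792 = 0.0750244.
P(3 | observation) = 0.00377273 / 0.0750244 = 0.0502866.

0.0503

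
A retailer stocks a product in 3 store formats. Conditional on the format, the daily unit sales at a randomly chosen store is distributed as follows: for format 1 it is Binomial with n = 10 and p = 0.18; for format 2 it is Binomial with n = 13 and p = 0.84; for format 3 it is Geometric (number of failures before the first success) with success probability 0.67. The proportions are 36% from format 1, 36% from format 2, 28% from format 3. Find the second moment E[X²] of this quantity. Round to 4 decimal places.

45.5292

For each component E[X²] = Var + (mean)², giving 1: 4.716; 2: 120.994; 3: 0.977723.
Overall E[X²] = 0.36·4.716 + 0.36·120.994 + 0.28·0.977723 = 45.5292.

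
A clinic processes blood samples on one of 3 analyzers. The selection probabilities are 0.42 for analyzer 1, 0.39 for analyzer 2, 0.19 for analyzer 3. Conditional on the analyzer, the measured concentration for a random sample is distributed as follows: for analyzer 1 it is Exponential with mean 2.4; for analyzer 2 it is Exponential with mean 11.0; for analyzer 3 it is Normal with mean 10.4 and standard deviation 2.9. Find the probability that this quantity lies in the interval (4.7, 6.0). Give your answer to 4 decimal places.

0.0607

Conditional on each analyzer, P(4.7 < X < 6.0): 1: 0.0590084; 2: 0.0727074; 3: 0.0399257.
By total probability, P(4.7 < X < 6.0) = 0.42·0.0590084 + 0.39·0.0727074 + 0.19·0.0399257 = 0.0607253.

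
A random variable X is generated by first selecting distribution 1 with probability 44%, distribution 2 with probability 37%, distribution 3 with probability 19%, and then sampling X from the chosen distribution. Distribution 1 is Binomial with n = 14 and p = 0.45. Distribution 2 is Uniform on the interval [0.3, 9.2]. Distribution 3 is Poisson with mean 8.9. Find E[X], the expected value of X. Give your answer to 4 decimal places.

Component means — 1: 6.3; 2: 4.75; 3: 8.9.
E[X] = 0.44·6.3 + 0.37·4.75 + 0.19·8.9 = 6.2205.

6.2205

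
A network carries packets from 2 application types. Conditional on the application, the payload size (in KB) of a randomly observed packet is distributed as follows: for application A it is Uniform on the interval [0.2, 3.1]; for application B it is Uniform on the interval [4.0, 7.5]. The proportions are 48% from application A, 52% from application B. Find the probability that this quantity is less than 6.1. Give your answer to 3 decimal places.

0.792

Conditional on each application, P(X < 6.1): A: 1; B: 0.6.
By total probability, P(X < 6.1) = 0.48·1 + 0.52·0.6 = 0.792.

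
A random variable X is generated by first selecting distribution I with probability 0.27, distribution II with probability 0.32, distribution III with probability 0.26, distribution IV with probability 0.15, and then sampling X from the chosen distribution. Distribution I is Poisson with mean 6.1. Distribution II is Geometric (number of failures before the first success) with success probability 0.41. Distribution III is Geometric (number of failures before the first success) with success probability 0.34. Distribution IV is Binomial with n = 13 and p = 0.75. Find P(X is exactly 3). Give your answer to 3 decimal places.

0.075

Conditional on each component, P(X = 3): I: 0.0848481; II: 0.0842054; III: 0.0977486; IV: 0.000115067.
By total probability, P(X = 3) = 0.27·0.0848481 + 0.32·0.0842054 + 0.26·0.0977486 + 0.15·0.000115067 = 0.0752866.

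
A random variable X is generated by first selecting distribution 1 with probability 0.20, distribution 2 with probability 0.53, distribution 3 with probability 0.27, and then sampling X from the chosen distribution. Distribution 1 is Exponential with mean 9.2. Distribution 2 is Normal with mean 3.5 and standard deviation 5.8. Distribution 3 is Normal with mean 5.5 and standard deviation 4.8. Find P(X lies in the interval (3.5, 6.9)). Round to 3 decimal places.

Conditional on each component, P(3.5 < X < 6.9): 1: 0.211198; 2: 0.221132; 3: 0.276268.
By total probability, P(3.5 < X < 6.9) = 0.2·0.211198 + 0.53·0.221132 + 0.27·0.276268 = 0.234032.

0.234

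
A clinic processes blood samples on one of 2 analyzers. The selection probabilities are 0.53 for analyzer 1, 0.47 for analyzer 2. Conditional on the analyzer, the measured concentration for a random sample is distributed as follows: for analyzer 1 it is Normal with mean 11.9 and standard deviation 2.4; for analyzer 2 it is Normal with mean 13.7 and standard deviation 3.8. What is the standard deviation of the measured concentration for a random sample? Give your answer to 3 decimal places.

Per component, 1: μ=11.9, E[X²]=147.37; 2: μ=13.7, E[X²]=202.13.
E[X] = 0.53·11.9 + 0.47·13.7 = 12.746.
E[X²] = 0.53·147.37 + 0.47·202.13 = 173.107.
Var(X) = E[X²] − (E[X])² = 173.107 − 162.461 = 10.6467.
SD(X) = √10.6467 = 3.26293.

3.263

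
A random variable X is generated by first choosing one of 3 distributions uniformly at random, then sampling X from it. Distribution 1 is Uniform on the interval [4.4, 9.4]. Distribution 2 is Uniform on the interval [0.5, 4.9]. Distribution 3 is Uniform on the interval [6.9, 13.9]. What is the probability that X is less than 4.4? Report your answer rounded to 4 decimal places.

0.2955

Conditional on each component, P(X < 4.4): 1: 0; 2: 0.886364; 3: 0.
By total probability, P(X < 4.4) = 0.333333·0 + 0.333333·0.886364 + 0.333333·0 = 0.295455.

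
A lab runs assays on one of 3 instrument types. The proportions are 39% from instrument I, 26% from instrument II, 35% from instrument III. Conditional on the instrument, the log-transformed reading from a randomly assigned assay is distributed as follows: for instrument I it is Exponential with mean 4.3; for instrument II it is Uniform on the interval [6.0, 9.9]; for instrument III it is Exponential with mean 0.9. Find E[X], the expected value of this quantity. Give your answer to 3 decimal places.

4.059

Component means — I: 4.3; II: 7.95; III: 0.9.
E[X] = 0.39·4.3 + 0.26·7.95 + 0.35·0.9 = 4.059.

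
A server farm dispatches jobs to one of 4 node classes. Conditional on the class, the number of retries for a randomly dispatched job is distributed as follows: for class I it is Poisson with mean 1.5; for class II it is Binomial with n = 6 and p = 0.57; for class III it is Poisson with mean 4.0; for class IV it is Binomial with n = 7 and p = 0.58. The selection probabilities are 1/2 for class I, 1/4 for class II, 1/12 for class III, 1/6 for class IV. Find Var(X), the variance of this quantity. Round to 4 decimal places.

3.0267

Per component, I: μ=1.5, E[X²]=3.75; II: μ=3.42, E[X²]=13.167; III: μ=4, E[X²]=20; IV: μ=4.06, E[X²]=18.1888.
E[X] = 0.5·1.5 + 0.25·3.42 + 0.0833333·4 + 0.166667·4.06 = 2.615.
E[X²] = 0.5·3.75 + 0.25·13.167 + 0.0833333·20 + 0.166667·18.1888 = 9.86488.
Var(X) = E[X²] − (E[X])² = 9.86488 − 6.83822 = 3.02666.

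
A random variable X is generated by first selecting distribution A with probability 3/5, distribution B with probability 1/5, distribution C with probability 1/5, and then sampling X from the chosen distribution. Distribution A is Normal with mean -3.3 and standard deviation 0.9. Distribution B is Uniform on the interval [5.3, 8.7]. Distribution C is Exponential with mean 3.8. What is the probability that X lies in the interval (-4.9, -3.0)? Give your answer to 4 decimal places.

Conditional on each component, P(-4.9 < X < -3.0): A: 0.592838; B: 0; C: 0.
By total probability, P(-4.9 < X < -3.0) = 0.6·0.592838 + 0.2·0 + 0.2·0 = 0.355703.

0.3557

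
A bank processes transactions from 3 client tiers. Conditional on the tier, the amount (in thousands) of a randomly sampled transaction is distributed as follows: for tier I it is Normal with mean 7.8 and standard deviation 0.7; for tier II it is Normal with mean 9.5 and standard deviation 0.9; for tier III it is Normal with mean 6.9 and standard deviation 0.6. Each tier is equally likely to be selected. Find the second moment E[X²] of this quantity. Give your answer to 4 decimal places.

66.7867

For each component E[X²] = Var + (mean)², giving I: 61.33; II: 91.06; III: 47.97.
Overall E[X²] = 0.333333·61.33 + 0.333333·91.06 + 0.333333·47.97 = 66.7867.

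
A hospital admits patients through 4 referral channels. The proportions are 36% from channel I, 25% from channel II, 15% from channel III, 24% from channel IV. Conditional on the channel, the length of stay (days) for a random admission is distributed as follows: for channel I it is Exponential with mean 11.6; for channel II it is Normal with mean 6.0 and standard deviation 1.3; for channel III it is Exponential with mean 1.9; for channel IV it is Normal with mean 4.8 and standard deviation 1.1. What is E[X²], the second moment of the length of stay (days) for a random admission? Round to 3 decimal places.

For each component E[X²] = Var + (mean)², giving I: 269.12; II: 37.69; III: 7.22; IV: 24.25.
Overall E[X²] = 0.36·269.12 + 0.25·37.69 + 0.15·7.22 + 0.24·24.25 = 113.209.

113.209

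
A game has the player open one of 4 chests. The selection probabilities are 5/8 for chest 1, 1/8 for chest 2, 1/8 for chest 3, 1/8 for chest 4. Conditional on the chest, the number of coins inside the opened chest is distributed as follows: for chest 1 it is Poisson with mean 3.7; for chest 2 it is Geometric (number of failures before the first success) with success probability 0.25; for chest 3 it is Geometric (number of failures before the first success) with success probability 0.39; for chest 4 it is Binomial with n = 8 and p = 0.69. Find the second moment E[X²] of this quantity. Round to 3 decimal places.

18.324

For each component E[X²] = Var + (mean)², giving 1: 17.39; 2: 21; 3: 6.45694; 4: 32.1816.
Overall E[X²] = 0.625·17.39 + 0.125·21 + 0.125·6.45694 + 0.125·32.1816 = 18.3236.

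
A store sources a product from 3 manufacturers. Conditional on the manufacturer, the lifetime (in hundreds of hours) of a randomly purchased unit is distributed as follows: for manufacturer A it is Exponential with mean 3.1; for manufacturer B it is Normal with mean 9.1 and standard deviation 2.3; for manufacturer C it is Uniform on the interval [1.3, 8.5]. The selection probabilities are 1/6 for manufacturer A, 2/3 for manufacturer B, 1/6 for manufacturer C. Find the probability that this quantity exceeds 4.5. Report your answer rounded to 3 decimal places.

Conditional on each manufacturer, P(X > 4.5): A: 0.234192; B: 0.97725; C: 0.555556.
By total probability, P(X > 4.5) = 0.166667·0.234192 + 0.666667·0.97725 + 0.166667·0.555556 = 0.783125.

0.783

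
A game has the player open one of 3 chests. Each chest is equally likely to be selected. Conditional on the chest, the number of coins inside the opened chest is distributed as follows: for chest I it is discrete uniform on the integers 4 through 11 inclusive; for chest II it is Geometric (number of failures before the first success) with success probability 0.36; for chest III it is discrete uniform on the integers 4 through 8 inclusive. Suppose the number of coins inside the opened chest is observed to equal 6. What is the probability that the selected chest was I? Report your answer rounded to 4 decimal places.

Likelihoods P(X=6 | ·): I: 0.125; II: 0.024739; III: 0.2.
Posterior ∝ prior × likelihood. Numerator for I: 0.333333·0.125 = 0.0416667.
Normalizing constant: 0.333333·0.125 + 0.333333·0.024739 + 0.333333·0.2 = 0.11658.
P(I | observation) = 0.0416667 / 0.11658 = 0.357409.

0.3574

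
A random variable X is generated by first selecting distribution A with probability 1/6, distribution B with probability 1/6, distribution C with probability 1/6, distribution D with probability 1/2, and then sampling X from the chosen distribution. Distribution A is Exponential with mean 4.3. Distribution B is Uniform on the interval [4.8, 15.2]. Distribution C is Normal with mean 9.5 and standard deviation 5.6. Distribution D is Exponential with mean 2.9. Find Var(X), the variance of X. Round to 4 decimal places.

Per component, A: μ=4.3, E[X²]=36.98; B: μ=10, E[X²]=109.013; C: μ=9.5, E[X²]=121.61; D: μ=2.9, E[X²]=16.82.
E[X] = 0.166667·4.3 + 0.166667·10 + 0.166667·9.5 + 0.5·2.9 = 5.41667.
E[X²] = 0.166667·36.98 + 0.166667·109.013 + 0.166667·121.61 + 0.5·16.82 = 53.0106.
Var(X) = E[X²] − (E[X])² = 53.0106 − 29.3403 = 23.6703.

23.6703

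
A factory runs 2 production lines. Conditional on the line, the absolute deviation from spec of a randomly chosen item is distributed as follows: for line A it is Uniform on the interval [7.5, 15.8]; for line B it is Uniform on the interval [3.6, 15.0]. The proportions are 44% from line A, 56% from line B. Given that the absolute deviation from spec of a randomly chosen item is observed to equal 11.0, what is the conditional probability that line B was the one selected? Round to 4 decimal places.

0.4810

Likelihoods f(11.0 | ·): A: 0.120482; B: 0.0877193.
Posterior ∝ prior × likelihood. Numerator for B: 0.56·0.0877193 = 0.0491228.
Normalizing constant: 0.44·0.120482 + 0.56·0.0877193 = 0.102135.
P(B | observation) = 0.0491228 / 0.102135 = 0.48096.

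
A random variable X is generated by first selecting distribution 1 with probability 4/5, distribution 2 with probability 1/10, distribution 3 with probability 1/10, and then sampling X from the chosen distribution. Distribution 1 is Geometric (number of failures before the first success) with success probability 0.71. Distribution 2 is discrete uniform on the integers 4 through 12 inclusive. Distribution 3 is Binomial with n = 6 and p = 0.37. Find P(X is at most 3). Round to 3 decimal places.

Conditional on each component, P(X ≤ 3): 1: 0.992927; 2: 0; 3: 0.859644.
By total probability, P(X ≤ 3) = 0.8·0.992927 + 0.1·0 + 0.1·0.859644 = 0.880306.

0.880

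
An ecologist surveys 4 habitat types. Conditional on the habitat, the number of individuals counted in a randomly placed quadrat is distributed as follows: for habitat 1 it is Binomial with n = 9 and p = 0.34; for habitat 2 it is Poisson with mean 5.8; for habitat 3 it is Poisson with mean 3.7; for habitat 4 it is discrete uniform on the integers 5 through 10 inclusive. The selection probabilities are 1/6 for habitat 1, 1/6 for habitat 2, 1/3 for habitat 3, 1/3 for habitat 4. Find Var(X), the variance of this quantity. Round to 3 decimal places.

Per component, 1: μ=3.06, E[X²]=11.3832; 2: μ=5.8, E[X²]=39.44; 3: μ=3.7, E[X²]=17.39; 4: μ=7.5, E[X²]=59.1667.
E[X] = 0.166667·3.06 + 0.166667·5.8 + 0.333333·3.7 + 0.333333·7.5 = 5.21.
E[X²] = 0.166667·11.3832 + 0.166667·39.44 + 0.333333·17.39 + 0.333333·59.1667 = 33.9894.
Var(X) = E[X²] − (E[X])² = 33.9894 − 27.1441 = 6.84532.

6.845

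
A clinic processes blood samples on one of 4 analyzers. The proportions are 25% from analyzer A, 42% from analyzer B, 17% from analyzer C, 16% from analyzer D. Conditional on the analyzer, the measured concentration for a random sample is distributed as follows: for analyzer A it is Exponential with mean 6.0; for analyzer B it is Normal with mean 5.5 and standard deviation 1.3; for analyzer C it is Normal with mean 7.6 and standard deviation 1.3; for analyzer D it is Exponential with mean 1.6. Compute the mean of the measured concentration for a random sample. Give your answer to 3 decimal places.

5.358

Component means — A: 6; B: 5.5; C: 7.6; D: 1.6.
E[X] = 0.25·6 + 0.42·5.5 + 0.17·7.6 + 0.16·1.6 = 5.358.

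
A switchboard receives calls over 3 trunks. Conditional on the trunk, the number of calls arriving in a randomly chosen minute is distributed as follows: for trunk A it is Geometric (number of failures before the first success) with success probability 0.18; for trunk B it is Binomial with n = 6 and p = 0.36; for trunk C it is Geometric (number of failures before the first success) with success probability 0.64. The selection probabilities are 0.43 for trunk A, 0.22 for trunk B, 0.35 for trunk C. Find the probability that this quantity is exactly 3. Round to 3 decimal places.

Conditional on each trunk, P(X = 3): A: 0.0992462; B: 0.244612; C: 0.0298598.
By total probability, P(X = 3) = 0.43·0.0992462 + 0.22·0.244612 + 0.35·0.0298598 = 0.106941.

0.107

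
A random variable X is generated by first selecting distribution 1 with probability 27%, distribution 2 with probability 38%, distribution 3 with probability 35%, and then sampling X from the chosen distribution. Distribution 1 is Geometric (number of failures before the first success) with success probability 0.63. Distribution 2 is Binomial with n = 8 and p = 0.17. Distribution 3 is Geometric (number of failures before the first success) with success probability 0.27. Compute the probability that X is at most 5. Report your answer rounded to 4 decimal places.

0.9462

Conditional on each component, P(X ≤ 5): 1: 0.997434; 2: 0.999506; 3: 0.848666.
By total probability, P(X ≤ 5) = 0.27·0.997434 + 0.38·0.999506 + 0.35·0.848666 = 0.946153.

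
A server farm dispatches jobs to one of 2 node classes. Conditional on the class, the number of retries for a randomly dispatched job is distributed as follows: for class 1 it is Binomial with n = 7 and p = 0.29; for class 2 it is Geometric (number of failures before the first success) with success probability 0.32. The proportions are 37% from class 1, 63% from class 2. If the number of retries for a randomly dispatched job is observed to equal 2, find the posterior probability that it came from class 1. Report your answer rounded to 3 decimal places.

0.558

Likelihoods P(X=2 | ·): 1: 0.318645; 2: 0.147968.
Posterior ∝ prior × likelihood. Numerator for 1: 0.37·0.318645 = 0.117899.
Normalizing constant: 0.37·0.318645 + 0.63·0.147968 = 0.211118.
P(1 | observation) = 0.117899 / 0.211118 = 0.558448.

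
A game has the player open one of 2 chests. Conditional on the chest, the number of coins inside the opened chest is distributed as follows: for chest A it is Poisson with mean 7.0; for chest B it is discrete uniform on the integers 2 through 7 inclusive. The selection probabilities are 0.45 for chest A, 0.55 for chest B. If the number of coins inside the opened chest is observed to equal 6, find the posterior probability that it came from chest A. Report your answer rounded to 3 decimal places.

Likelihoods P(X=6 | ·): A: 0.149003; B: 0.166667.
Posterior ∝ prior × likelihood. Numerator for A: 0.45·0.149003 = 0.0670513.
Normalizing constant: 0.45·0.149003 + 0.55·0.166667 = 0.158718.
P(A | observation) = 0.0670513 / 0.158718 = 0.422455.

0.422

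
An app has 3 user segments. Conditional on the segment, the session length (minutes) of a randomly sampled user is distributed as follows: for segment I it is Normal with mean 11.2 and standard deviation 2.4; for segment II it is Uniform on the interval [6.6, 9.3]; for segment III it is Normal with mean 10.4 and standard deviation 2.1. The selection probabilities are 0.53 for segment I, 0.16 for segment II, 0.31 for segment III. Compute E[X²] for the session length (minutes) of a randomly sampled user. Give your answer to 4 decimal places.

For each component E[X²] = Var + (mean)², giving I: 131.2; II: 63.81; III: 112.57.
Overall E[X²] = 0.53·131.2 + 0.16·63.81 + 0.31·112.57 = 114.642.

114.6423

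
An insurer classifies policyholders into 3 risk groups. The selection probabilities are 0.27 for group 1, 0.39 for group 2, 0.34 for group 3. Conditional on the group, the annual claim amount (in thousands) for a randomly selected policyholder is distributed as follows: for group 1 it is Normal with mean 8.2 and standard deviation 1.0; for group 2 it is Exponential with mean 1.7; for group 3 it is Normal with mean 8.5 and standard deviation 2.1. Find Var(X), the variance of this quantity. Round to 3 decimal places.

13.485

Per component, 1: μ=8.2, E[X²]=68.24; 2: μ=1.7, E[X²]=5.78; 3: μ=8.5, E[X²]=76.66.
E[X] = 0.27·8.2 + 0.39·1.7 + 0.34·8.5 = 5.767.
E[X²] = 0.27·68.24 + 0.39·5.78 + 0.34·76.66 = 46.7434.
Var(X) = E[X²] − (E[X])² = 46.7434 − 33.2583 = 13.4851.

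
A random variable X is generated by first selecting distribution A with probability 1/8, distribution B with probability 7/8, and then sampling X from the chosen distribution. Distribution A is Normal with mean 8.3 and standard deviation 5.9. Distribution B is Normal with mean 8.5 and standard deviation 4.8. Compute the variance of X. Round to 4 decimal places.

Per component, A: μ=8.3, E[X²]=103.7; B: μ=8.5, E[X²]=95.29.
E[X] = 0.125·8.3 + 0.875·8.5 = 8.475.
E[X²] = 0.125·103.7 + 0.875·95.29 = 96.3413.
Var(X) = E[X²] − (E[X])² = 96.3413 − 71.8256 = 24.5156.

24.5156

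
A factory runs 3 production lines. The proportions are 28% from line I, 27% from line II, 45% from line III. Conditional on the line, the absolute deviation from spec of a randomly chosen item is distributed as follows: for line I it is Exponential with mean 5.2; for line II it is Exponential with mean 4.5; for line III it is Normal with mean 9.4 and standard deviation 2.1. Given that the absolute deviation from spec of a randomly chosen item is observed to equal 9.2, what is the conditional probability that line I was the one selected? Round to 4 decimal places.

0.0899

Likelihoods f(9.2 | ·): I: 0.0327816; II: 0.0287671; III: 0.189113.
Posterior ∝ prior × likelihood. Numerator for I: 0.28·0.0327816 = 0.00917883.
Normalizing constant: 0.28·0.0327816 + 0.27·0.0287671 + 0.45·0.189113 = 0.102047.
P(I | observation) = 0.00917883 / 0.102047 = 0.0899473.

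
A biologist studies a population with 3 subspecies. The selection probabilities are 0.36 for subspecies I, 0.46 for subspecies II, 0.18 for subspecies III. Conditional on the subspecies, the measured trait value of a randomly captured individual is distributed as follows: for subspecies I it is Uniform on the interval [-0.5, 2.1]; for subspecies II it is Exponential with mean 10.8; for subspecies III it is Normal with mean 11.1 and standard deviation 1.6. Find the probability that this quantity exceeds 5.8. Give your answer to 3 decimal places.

0.449

Conditional on each subspecies, P(X > 5.8): I: 0; II: 0.584477; III: 0.999538.
By total probability, P(X > 5.8) = 0.36·0 + 0.46·0.584477 + 0.18·0.999538 = 0.448776.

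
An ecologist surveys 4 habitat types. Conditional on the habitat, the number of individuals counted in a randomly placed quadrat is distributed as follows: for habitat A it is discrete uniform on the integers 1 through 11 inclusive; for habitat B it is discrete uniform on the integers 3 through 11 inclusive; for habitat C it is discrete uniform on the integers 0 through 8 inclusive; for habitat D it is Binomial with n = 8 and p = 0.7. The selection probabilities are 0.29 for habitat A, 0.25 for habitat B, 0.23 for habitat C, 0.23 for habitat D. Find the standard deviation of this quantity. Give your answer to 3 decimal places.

Per component, A: μ=6, E[X²]=46; B: μ=7, E[X²]=55.6667; C: μ=4, E[X²]=22.6667; D: μ=5.6, E[X²]=33.04.
E[X] = 0.29·6 + 0.25·7 + 0.23·4 + 0.23·5.6 = 5.698.
E[X²] = 0.29·46 + 0.25·55.6667 + 0.23·22.6667 + 0.23·33.04 = 40.0692.
Var(X) = E[X²] − (E[X])² = 40.0692 − 32.4672 = 7.602.
SD(X) = √7.602 = 2.75717.

2.757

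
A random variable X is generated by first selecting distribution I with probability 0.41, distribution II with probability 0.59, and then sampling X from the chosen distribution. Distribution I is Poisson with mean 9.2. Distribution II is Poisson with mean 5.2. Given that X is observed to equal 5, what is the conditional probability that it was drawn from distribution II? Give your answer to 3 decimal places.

Likelihoods P(X=5 | ·): I: 0.0554943; II: 0.174785.
Posterior ∝ prior × likelihood. Numerator for II: 0.59·0.174785 = 0.103123.
Normalizing constant: 0.41·0.0554943 + 0.59·0.174785 = 0.125876.
P(II | observation) = 0.103123 / 0.125876 = 0.819245.

0.819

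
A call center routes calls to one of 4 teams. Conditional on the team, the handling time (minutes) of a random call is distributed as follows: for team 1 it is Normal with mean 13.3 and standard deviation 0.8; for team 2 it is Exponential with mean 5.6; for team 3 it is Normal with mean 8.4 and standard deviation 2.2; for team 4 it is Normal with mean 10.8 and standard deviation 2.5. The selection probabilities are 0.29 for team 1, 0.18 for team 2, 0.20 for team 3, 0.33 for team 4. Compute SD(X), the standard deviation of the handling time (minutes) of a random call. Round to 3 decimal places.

4.027

Per component, 1: μ=13.3, E[X²]=177.53; 2: μ=5.6, E[X²]=62.72; 3: μ=8.4, E[X²]=75.4; 4: μ=10.8, E[X²]=122.89.
E[X] = 0.29·13.3 + 0.18·5.6 + 0.2·8.4 + 0.33·10.8 = 10.109.
E[X²] = 0.29·177.53 + 0.18·62.72 + 0.2·75.4 + 0.33·122.89 = 118.407.
Var(X) = E[X²] − (E[X])² = 118.407 − 102.192 = 16.2151.
SD(X) = √16.2151 = 4.0268.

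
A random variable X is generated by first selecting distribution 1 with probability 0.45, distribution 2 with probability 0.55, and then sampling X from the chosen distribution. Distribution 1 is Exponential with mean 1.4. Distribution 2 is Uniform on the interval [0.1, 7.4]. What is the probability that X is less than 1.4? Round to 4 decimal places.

0.3824

Conditional on each component, P(X < 1.4): 1: 0.632121; 2: 0.178082.
By total probability, P(X < 1.4) = 0.45·0.632121 + 0.55·0.178082 = 0.382399.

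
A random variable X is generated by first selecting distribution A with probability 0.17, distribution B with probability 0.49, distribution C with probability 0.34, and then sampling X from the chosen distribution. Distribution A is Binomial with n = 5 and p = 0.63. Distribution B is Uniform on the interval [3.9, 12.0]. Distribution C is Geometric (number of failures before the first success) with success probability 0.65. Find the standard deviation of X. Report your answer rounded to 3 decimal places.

3.824

Per component, A: μ=3.15, E[X²]=11.088; B: μ=7.95, E[X²]=68.67; C: μ=0.538462, E[X²]=1.11834.
E[X] = 0.17·3.15 + 0.49·7.95 + 0.34·0.538462 = 4.61408.
E[X²] = 0.17·11.088 + 0.49·68.67 + 0.34·1.11834 = 35.9135.
Var(X) = E[X²] − (E[X])² = 35.9135 − 21.2897 = 14.6238.
SD(X) = √14.6238 = 3.82411.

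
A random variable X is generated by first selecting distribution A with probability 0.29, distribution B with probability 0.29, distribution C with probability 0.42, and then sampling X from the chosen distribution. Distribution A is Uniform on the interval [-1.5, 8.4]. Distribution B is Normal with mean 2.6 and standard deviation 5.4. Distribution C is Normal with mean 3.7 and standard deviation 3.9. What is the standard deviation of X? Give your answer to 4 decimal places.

Per component, A: μ=3.45, E[X²]=20.07; B: μ=2.6, E[X²]=35.92; C: μ=3.7, E[X²]=28.9.
E[X] = 0.29·3.45 + 0.29·2.6 + 0.42·3.7 = 3.3085.
E[X²] = 0.29·20.07 + 0.29·35.92 + 0.42·28.9 = 28.3751.
Var(X) = E[X²] − (E[X])² = 28.3751 − 10.9462 = 17.4289.
SD(X) = √17.4289 = 4.1748.

4.1748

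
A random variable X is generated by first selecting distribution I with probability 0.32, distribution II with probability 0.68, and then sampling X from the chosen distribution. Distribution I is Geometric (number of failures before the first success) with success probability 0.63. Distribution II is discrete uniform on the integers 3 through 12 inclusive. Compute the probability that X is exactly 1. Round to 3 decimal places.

0.075

Conditional on each component, P(X = 1): I: 0.2331; II: 0.
By total probability, P(X = 1) = 0.32·0.2331 + 0.68·0 = 0.074592.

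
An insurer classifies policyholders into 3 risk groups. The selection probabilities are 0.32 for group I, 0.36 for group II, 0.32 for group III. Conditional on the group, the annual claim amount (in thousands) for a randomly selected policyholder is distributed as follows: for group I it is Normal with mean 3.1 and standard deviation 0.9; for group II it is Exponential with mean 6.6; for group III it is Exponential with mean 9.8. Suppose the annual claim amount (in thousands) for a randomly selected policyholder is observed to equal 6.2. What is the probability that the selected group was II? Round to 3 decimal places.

0.546

Likelihoods f(6.2 | ·): I: 0.00117595; II: 0.0592219; III: 0.0542021.
Posterior ∝ prior × likelihood. Numerator for II: 0.36·0.0592219 = 0.0213199.
Normalizing constant: 0.32·0.00117595 + 0.36·0.0592219 + 0.32·0.0542021 = 0.0390409.
P(II | observation) = 0.0213199 / 0.0390409 = 0.546092.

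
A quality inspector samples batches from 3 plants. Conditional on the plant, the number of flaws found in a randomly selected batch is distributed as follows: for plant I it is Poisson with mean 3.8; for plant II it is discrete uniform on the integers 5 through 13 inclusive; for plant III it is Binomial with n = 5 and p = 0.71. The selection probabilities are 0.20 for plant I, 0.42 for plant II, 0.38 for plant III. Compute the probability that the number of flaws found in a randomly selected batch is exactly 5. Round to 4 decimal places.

Conditional on each plant, P(X = 5): I: 0.147713; II: 0.111111; III: 0.180423.
By total probability, P(X = 5) = 0.2·0.147713 + 0.42·0.111111 + 0.38·0.180423 = 0.14477.

0.1448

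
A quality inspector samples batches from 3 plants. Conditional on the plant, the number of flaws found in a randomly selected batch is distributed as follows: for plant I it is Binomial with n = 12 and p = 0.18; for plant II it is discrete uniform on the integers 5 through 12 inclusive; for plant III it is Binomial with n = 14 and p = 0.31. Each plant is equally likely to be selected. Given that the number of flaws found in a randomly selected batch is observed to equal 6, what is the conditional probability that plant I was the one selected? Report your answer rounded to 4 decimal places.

Likelihoods P(X=6 | ·): I: 0.00955411; II: 0.125; III: 0.136936.
Posterior ∝ prior × likelihood. Numerator for I: 0.333333·0.00955411 = 0.0031847.
Normalizing constant: 0.333333·0.00955411 + 0.333333·0.125 + 0.333333·0.136936 = 0.0904968.
P(I | observation) = 0.0031847 / 0.0904968 = 0.0351913.

0.0352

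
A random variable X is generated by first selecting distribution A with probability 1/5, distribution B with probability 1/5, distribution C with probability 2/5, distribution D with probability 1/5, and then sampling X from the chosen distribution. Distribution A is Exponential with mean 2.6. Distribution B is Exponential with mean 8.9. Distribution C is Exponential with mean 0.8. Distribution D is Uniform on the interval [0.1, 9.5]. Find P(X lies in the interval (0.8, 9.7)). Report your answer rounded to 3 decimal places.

0.590

Conditional on each component, P(0.8 < X < 9.7): A: 0.711167; B: 0.57778; C: 0.367874; D: 0.925532.
By total probability, P(0.8 < X < 9.7) = 0.2·0.711167 + 0.2·0.57778 + 0.4·0.367874 + 0.2·0.925532 = 0.590045.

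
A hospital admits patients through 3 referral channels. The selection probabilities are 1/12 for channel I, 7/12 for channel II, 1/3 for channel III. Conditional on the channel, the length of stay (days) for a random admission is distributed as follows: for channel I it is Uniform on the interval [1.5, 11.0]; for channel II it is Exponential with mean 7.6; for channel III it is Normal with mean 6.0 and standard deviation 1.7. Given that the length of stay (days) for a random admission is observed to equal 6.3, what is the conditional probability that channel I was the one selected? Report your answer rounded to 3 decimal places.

0.074

Likelihoods f(6.3 | ·): I: 0.105263; II: 0.0574353; III: 0.231046.
Posterior ∝ prior × likelihood. Numerator for I: 0.0833333·0.105263 = 0.00877193.
Normalizing constant: 0.0833333·0.105263 + 0.583333·0.0574353 + 0.333333·0.231046 = 0.119291.
P(I | observation) = 0.00877193 / 0.119291 = 0.0735337.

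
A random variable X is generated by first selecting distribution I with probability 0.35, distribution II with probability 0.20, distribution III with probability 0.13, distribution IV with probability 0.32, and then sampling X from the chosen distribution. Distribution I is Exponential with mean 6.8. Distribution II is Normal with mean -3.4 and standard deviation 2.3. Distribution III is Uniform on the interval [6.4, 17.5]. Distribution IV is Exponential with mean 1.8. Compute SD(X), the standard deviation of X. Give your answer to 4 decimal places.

Per component, I: μ=6.8, E[X²]=92.48; II: μ=-3.4, E[X²]=16.85; III: μ=11.95, E[X²]=153.07; IV: μ=1.8, E[X²]=6.48.
E[X] = 0.35·6.8 + 0.2·-3.4 + 0.13·11.95 + 0.32·1.8 = 3.8295.
E[X²] = 0.35·92.48 + 0.2·16.85 + 0.13·153.07 + 0.32·6.48 = 57.7107.
Var(X) = E[X²] − (E[X])² = 57.7107 − 14.6651 = 43.0456.
SD(X) = √43.0456 = 6.56092.

6.5609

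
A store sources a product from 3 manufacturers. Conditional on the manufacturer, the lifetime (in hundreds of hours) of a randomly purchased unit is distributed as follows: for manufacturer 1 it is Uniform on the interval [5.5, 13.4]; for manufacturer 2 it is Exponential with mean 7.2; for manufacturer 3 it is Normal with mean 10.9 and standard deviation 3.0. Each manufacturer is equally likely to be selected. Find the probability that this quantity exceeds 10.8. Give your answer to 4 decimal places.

0.3552

Conditional on each manufacturer, P(X > 10.8): 1: 0.329114; 2: 0.22313; 3: 0.513296.
By total probability, P(X > 10.8) = 0.333333·0.329114 + 0.333333·0.22313 + 0.333333·0.513296 = 0.35518.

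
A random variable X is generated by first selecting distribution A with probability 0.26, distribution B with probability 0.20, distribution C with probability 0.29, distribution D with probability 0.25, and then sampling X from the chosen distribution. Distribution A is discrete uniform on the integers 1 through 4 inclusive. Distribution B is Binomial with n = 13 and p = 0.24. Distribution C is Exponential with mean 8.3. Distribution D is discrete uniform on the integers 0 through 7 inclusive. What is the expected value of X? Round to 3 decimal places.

4.556

Component means — A: 2.5; B: 3.12; C: 8.3; D: 3.5.
E[X] = 0.26·2.5 + 0.2·3.12 + 0.29·8.3 + 0.25·3.5 = 4.556.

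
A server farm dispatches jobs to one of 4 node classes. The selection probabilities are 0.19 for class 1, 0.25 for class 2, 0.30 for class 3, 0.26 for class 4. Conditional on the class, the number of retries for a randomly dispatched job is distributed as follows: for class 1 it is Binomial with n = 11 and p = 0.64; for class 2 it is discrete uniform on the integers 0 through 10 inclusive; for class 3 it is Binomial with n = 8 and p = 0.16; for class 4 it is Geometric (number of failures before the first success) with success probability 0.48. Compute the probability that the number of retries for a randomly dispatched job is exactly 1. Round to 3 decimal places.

0.201

Conditional on each class, P(X = 1): 1: 0.000257394; 2: 0.0909091; 3: 0.377716; 4: 0.2496.
By total probability, P(X = 1) = 0.19·0.000257394 + 0.25·0.0909091 + 0.3·0.377716 + 0.26·0.2496 = 0.200987.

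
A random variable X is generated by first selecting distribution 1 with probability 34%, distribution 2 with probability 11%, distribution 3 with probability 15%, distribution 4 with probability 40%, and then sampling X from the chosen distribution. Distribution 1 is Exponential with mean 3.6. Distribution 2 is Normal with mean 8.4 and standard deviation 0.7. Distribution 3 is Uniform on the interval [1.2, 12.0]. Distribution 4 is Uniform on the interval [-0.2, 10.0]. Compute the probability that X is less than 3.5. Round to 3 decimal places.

Conditional on each component, P(X < 3.5): 1: 0.621758; 2: 1.27981e-12; 3: 0.212963; 4: 0.362745.
By total probability, P(X < 3.5) = 0.34·0.621758 + 0.11·1.27981e-12 + 0.15·0.212963 + 0.4·0.362745 = 0.38844.

0.388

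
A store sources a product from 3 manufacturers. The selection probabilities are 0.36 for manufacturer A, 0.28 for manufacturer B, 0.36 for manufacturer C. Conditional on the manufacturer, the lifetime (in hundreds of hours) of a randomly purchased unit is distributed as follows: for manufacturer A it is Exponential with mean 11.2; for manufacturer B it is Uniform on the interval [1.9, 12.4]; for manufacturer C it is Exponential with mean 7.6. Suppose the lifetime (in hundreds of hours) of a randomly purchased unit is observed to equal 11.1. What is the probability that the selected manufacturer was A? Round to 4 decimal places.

Likelihoods f(11.1 | ·): A: 0.033141; B: 0.0952381; C: 0.0305413.
Posterior ∝ prior × likelihood. Numerator for A: 0.36·0.033141 = 0.0119307.
Normalizing constant: 0.36·0.033141 + 0.28·0.0952381 + 0.36·0.0305413 = 0.0495923.
P(A | observation) = 0.0119307 / 0.0495923 = 0.240577.

0.2406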